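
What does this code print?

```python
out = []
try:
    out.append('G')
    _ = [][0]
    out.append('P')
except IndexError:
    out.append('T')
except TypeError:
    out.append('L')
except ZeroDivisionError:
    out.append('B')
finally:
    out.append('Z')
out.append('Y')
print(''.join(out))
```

Execution trace: 'G' (try body) → 'T' (except IndexError) → 'Z' (finally) → 'Y' (after the try/except). Output: GTZY

Answer: GTZY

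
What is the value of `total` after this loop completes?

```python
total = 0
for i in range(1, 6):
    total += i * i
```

Sum of squares 1² to 5² = 55
`total` takes the values: 0 → 1 → 5 → 14 → 30 → 55

Answer: 55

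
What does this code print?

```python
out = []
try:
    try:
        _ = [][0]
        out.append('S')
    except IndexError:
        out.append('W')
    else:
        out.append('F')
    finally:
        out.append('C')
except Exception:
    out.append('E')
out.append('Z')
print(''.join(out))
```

Execution trace: 'W' (inner except IndexError) → 'C' (inner finally) → 'Z' (after the try/except). Output: WCZ

Answer: WCZ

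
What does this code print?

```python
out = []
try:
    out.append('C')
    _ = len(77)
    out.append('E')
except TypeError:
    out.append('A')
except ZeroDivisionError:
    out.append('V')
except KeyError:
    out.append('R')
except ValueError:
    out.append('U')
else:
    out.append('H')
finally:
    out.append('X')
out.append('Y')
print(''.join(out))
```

Execution trace: 'C' (try body) → 'A' (except TypeError) → 'X' (finally) → 'Y' (after the try/except). Output: CAXY

Answer: CAXY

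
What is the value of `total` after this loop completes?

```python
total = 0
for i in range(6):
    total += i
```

Sum of 0 to 5 = 15
`total` takes the values: 0 → 1 → 3 → 6 → 10 → 15

Answer: 15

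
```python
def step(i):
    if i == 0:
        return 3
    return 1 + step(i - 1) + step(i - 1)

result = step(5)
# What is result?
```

step(i) = 1 + 2·step(i-1), step(0)=3. Closed form: (3+1)·2^5 - 1 = 127.

Answer: 127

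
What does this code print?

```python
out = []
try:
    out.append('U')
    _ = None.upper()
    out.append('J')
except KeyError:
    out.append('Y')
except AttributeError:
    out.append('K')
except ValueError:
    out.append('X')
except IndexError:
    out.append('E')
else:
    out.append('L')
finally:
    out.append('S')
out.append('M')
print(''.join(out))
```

Execution trace: 'U' (try body) → 'K' (except AttributeError) → 'S' (finally) → 'M' (after the try/except). Output: UKSM

Answer: UKSM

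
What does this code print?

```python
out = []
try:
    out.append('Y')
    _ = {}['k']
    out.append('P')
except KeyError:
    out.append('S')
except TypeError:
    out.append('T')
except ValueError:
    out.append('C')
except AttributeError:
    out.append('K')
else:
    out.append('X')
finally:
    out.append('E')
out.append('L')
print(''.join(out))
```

Execution trace: 'Y' (try body) → 'S' (except KeyError) → 'E' (finally) → 'L' (after the try/except). Output: YSEL

Answer: YSEL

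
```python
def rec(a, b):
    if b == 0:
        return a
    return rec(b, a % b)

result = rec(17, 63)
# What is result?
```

rec(17, 63) -> rec(63, 17) -> rec(17, 12) -> rec(12, 5) -> rec(5, 2) -> rec(2, 1) -> rec(1, 0) -> 1

Answer: 1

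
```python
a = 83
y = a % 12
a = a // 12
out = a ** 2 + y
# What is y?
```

Trace:
`a = 83` → a = 83
`y = a % 12` → y = 11
`a = a // 12` → a = 6
`out = a ** 2 + y` → out = 47
So y = 11

Answer: 11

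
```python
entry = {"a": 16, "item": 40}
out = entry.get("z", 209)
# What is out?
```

Trace:
`entry = {"a": 16, "item": 40}` → entry = {'a': 16, 'item': 40}
`out = entry.get("z", 209)` → out = 209
So out = 209

Answer: 209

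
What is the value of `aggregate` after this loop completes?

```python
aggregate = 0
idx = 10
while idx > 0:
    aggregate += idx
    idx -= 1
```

Sum 10 down to 1
`aggregate` takes the values: 0 → 10 → 19 → 27 → 34 → 40 → 45 → 49 → 52 → 54 → 55

Answer: 55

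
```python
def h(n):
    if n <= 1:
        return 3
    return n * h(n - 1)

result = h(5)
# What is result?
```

h(5) = 5 * 4 * 3 * 2 * 3 = 360

Answer: 360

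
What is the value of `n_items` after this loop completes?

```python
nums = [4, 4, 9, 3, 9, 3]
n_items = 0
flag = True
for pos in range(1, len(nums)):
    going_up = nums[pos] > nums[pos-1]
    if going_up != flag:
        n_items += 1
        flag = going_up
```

Count direction changes in [4, 4, 9, 3, 9, 3]
`n_items` takes the values: 0 → 1 → 2 → 3 → 4 → 5

Answer: 5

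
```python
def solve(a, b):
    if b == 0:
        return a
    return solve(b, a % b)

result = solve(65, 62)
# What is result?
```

solve(65, 62) -> solve(62, 3) -> solve(3, 2) -> solve(2, 1) -> solve(1, 0) -> 1

Answer: 1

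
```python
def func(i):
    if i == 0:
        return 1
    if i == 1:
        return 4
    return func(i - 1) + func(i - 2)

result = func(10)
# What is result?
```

Build up from base cases: func(0)=1, func(1)=4, func(2)=5, func(3)=9, func(4)=14, func(5)=23, func(6)=37, ..., func(10)=254

Answer: 254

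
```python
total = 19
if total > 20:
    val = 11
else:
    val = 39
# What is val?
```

Trace:
`total = 19` → total = 19
`if total > 20: ...` → total > 20 is False, take else branch → val = 39
So val = 39

Answer: 39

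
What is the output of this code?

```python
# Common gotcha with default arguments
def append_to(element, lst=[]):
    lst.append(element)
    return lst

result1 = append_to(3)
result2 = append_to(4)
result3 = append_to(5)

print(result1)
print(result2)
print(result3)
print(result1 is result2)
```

Key concept: mutable default argument gotcha.
Step by step:
`result1 = append_to(3)` → result1 = [3]
`result2 = append_to(4)` → result1 = [3, 4] (same object as result2); result2 = [3, 4] (same object as result1)
`result3 = append_to(5)` → result1 = [3, 4, 5] (same object as result2, result3); result2 = [3, 4, 5] (same object as result1, result3); result3 = [3, 4, 5] (same object as result1, result2)
`print(result1)` → prints [3, 4, 5]
`print(result2)` → prints [3, 4, 5]
`print(result3)` → prints [3, 4, 5]
`print(result1 is result2)` → prints True

Answer:
[3, 4, 5]
[3, 4, 5]
[3, 4, 5]
True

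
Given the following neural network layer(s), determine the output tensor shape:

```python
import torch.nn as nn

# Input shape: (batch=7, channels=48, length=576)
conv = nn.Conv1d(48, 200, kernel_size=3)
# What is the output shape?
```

Input: (7, 48, 576) -> Output: (7, 200, 574)

Answer: (7, 200, 574)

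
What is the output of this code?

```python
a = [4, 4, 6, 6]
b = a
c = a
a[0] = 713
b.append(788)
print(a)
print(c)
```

Key concept: multiple aliases.
Step by step:
`a = [4, 4, 6, 6]` → a = [4, 4, 6, 6]
`b = a` → b = [4, 4, 6, 6] (same object as a)
`c = a` → c = [4, 4, 6, 6] (same object as a, b)
`a[0] = 713` → a = [713, 4, 6, 6] (same object as b, c); b = [713, 4, 6, 6] (same object as a, c); c = [713, 4, 6, 6] (same object as a, b)
`b.append(788)` → a = [713, 4, 6, 6, 788] (same object as b, c); b = [713, 4, 6, 6, 788] (same object as a, c); c = [713, 4, 6, 6, 788] (same object as a, b)
`print(a)` → prints [713, 4, 6, 6, 788]
`print(c)` → prints [713, 4, 6, 6, 788]

Answer:
[713, 4, 6, 6, 788]
[713, 4, 6, 6, 788]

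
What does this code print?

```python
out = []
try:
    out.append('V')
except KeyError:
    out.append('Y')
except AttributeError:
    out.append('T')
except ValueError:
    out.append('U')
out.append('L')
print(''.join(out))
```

Execution trace: 'V' (try body, no exception) → 'L' (after the try/except). Output: VL

Answer: VL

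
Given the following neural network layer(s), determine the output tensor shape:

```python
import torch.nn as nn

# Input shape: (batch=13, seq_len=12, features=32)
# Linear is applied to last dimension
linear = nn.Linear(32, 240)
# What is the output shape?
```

Input: (13, 12, 32) -> Output: (13, 12, 240)

Answer: (13, 12, 240)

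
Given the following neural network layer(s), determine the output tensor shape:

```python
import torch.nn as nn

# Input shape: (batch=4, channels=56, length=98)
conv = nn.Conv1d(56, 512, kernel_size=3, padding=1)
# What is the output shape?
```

Input: (4, 56, 98) -> Output: (4, 512, 98)

Answer: (4, 512, 98)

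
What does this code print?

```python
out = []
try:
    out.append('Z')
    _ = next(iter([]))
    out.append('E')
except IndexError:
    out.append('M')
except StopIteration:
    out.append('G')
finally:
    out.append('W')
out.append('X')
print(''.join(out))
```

Execution trace: 'Z' (try body) → 'G' (except StopIteration) → 'W' (finally) → 'X' (after the try/except). Output: ZGWX

Answer: ZGWX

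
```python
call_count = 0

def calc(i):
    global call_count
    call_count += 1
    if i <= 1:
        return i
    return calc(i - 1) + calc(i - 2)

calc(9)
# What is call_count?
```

Calls(i) = 1 + Calls(i-1) + Calls(i-2); Calls(0)=Calls(1)=1. For i=9 this gives 109.

Answer: 109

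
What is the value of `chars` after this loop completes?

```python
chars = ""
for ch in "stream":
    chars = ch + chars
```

Reverse 'stream'
`chars` takes the values: "" → "s" → "ts" → "rts" → "erts" → "aerts" → "maerts"

Answer: "maerts"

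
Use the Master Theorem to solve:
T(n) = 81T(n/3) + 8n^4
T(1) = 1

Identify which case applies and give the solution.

a=81, b=3, f(n)=8n^4. log_3(81) = 4. Since c=4 = 4, Case 2 applies: T(n) = Θ(n^log_b(a) · log n) = O(n^4 log n).

Answer: O(n^4 log n) - Case 2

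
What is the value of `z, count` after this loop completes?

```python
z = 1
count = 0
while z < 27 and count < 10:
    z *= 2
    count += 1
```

Double until >= 27 or 10 iterations
`z, count` takes the values: (1, 0) → (2, 0) → (2, 1) → (4, 1) → (4, 2) → (8, 2) → (8, 3) → (16, 3) → (16, 4) → (32, 4) → (32, 5)

Answer: 32, 5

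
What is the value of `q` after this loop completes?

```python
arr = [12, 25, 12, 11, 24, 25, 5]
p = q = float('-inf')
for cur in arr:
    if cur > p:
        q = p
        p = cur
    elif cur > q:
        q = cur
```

Second largest (with repeats) in [12, 25, 12, 11, 24, 25, 5]
`q` takes the values: -inf → 12 → 24 → 25

Answer: 25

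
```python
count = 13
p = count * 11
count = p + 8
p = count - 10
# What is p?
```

Trace:
`count = 13` → count = 13
`p = count * 11` → p = 143
`count = p + 8` → count = 151
`p = count - 10` → p = 141
So p = 141

Answer: 141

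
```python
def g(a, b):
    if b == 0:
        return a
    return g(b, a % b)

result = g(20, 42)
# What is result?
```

g(20, 42) -> g(42, 20) -> g(20, 2) -> g(2, 0) -> 2

Answer: 2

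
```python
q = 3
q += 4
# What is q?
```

Trace:
`q = 3` → q = 3
`q += 4` → q = 7
So q = 7

Answer: 7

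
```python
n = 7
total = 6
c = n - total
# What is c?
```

Trace:
`n = 7` → n = 7
`total = 6` → total = 6
`c = n - total` → c = 1
So c = 1

Answer: 1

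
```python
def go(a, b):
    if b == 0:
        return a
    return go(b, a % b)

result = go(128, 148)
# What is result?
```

go(128, 148) -> go(148, 128) -> go(128, 20) -> go(20, 8) -> go(8, 4) -> go(4, 0) -> 4

Answer: 4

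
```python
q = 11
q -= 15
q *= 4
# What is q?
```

Trace:
`q = 11` → q = 11
`q -= 15` → q = -4
`q *= 4` → q = -16
So q = -16

Answer: -16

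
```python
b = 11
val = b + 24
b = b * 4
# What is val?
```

Trace:
`b = 11` → b = 11
`val = b + 24` → val = 35
`b = b * 4` → b = 44
So val = 35

Answer: 35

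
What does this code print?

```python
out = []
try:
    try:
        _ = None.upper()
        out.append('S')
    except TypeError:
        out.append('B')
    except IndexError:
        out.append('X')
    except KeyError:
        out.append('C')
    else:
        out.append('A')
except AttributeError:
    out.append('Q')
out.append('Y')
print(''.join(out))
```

Execution trace: 'Q' (outer except AttributeError) → 'Y' (after the try/except). Output: QY

Answer: QY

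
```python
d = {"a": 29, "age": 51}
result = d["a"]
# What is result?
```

Trace:
`d = {"a": 29, "age": 51}` → d = {'a': 29, 'age': 51}
`result = d["a"]` → result = 29
So result = 29

Answer: 29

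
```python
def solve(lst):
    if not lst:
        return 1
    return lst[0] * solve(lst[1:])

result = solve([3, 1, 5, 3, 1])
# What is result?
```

Product over [3, 1, 5, 3, 1] = 3 * 1 * 5 * 3 * 1 = 45

Answer: 45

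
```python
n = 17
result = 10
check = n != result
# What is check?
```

Trace:
`n = 17` → n = 17
`result = 10` → result = 10
`check = n != result` → check = True
So check = True

Answer: True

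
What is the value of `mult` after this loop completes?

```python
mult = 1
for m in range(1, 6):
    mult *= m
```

5! = 120
`mult` takes the values: 1 → 2 → 6 → 24 → 120

Answer: 120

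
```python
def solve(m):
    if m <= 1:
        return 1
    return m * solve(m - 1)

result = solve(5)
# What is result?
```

solve(5) = 5 * 4 * 3 * 2 * 1 = 120

Answer: 120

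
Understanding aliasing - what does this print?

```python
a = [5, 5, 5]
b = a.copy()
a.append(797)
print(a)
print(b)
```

Key concept: list.copy() creates independent copy.
Step by step:
`a = [5, 5, 5]` → a = [5, 5, 5]
`b = a.copy()` → b = [5, 5, 5]
`a.append(797)` → a = [5, 5, 5, 797]
`print(a)` → prints [5, 5, 5, 797]
`print(b)` → prints [5, 5, 5]

Answer:
[5, 5, 5, 797]
[5, 5, 5]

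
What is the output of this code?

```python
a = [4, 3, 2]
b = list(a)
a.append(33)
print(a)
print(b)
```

Key concept: list() constructor creates copy.
Step by step:
`a = [4, 3, 2]` → a = [4, 3, 2]
`b = list(a)` → b = [4, 3, 2]
`a.append(33)` → a = [4, 3, 2, 33]
`print(a)` → prints [4, 3, 2, 33]
`print(b)` → prints [4, 3, 2]

Answer:
[4, 3, 2, 33]
[4, 3, 2]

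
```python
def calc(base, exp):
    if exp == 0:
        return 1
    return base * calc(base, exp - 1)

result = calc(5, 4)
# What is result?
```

calc(5, 4) = 5 * 5 * 5 * 5 = 625

Answer: 625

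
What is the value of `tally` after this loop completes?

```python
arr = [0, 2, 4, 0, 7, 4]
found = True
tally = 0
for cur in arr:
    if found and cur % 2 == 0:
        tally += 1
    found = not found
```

Count even values at even positions
`tally` takes the values: 0 → 1 → 2

Answer: 2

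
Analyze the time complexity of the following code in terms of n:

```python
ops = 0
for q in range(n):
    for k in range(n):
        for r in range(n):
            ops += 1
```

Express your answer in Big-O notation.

Each loop level contributes: n × n × n. Multiplying the contributions gives O(n^3).

Answer: O(n^3)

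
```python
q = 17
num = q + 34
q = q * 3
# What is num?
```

Trace:
`q = 17` → q = 17
`num = q + 34` → num = 51
`q = q * 3` → q = 51
So num = 51

Answer: 51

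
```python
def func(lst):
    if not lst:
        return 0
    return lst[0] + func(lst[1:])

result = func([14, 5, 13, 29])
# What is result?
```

14 + 5 + 13 + 29 + 0 = 61

Answer: 61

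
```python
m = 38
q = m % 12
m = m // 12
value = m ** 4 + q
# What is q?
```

Trace:
`m = 38` → m = 38
`q = m % 12` → q = 2
`m = m // 12` → m = 3
`value = m ** 4 + q` → value = 83
So q = 2

Answer: 2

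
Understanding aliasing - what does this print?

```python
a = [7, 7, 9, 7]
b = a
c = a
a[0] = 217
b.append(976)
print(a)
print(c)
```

Key concept: multiple aliases.
Step by step:
`a = [7, 7, 9, 7]` → a = [7, 7, 9, 7]
`b = a` → b = [7, 7, 9, 7] (same object as a)
`c = a` → c = [7, 7, 9, 7] (same object as a, b)
`a[0] = 217` → a = [217, 7, 9, 7] (same object as b, c); b = [217, 7, 9, 7] (same object as a, c); c = [217, 7, 9, 7] (same object as a, b)
`b.append(976)` → a = [217, 7, 9, 7, 976] (same object as b, c); b = [217, 7, 9, 7, 976] (same object as a, c); c = [217, 7, 9, 7, 976] (same object as a, b)
`print(a)` → prints [217, 7, 9, 7, 976]
`print(c)` → prints [217, 7, 9, 7, 976]

Answer:
[217, 7, 9, 7, 976]
[217, 7, 9, 7, 976]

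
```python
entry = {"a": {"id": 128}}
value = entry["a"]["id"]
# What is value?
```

Trace:
`entry = {"a": {"id": 128}}` → entry = {'a': {'id': 128}}
`value = entry["a"]["id"]` → value = 128
So value = 128

Answer: 128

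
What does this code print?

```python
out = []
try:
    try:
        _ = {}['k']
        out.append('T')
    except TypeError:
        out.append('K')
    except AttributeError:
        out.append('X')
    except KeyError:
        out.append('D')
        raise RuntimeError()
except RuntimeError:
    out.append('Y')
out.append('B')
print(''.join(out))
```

Execution trace: 'D' (inner except KeyError) → 'Y' (outer except RuntimeError) → 'B' (after the try/except). Output: DYB

Answer: DYB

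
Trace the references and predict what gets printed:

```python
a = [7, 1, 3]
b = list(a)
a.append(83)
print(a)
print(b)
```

Key concept: list() constructor creates copy.
Step by step:
`a = [7, 1, 3]` → a = [7, 1, 3]
`b = list(a)` → b = [7, 1, 3]
`a.append(83)` → a = [7, 1, 3, 83]
`print(a)` → prints [7, 1, 3, 83]
`print(b)` → prints [7, 1, 3]

Answer:
[7, 1, 3, 83]
[7, 1, 3]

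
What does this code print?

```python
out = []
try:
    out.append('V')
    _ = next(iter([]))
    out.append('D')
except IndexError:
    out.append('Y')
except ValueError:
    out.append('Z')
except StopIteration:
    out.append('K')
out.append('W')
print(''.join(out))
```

Execution trace: 'V' (try body) → 'K' (except StopIteration) → 'W' (after the try/except). Output: VKW

Answer: VKW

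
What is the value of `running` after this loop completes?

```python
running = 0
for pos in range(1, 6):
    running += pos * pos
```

Sum of squares 1² to 5² = 55
`running` takes the values: 0 → 1 → 5 → 14 → 30 → 55

Answer: 55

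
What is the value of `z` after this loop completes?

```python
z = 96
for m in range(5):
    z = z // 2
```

Halve 5 times: 96 // 2^5 = 3
`z` takes the values: 96 → 48 → 24 → 12 → 6 → 3

Answer: 3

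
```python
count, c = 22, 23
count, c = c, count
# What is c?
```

Trace:
`count, c = 22, 23` → count = 22; c = 23
`count, c = c, count` → count = 23; c = 22
So c = 22

Answer: 22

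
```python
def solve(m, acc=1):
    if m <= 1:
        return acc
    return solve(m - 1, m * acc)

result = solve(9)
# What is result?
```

Accumulator trace (n, acc): (9, 1) -> (8, 9) -> (7, 72) -> (6, 504) -> (5, 3024) -> (4, 15120) -> (3, 60480) -> (2, 181440) -> (1, 362880) -> return 362880

Answer: 362880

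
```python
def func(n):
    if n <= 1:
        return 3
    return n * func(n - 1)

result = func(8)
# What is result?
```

func(8) = 8 * 7 * 6 * 5 * 4 * 3 * 2 * 3 = 120960

Answer: 120960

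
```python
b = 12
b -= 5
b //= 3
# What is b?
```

Trace:
`b = 12` → b = 12
`b -= 5` → b = 7
`b //= 3` → b = 2
So b = 2

Answer: 2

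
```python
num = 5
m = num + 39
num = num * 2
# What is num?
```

Trace:
`num = 5` → num = 5
`m = num + 39` → m = 44
`num = num * 2` → num = 10
So num = 10

Answer: 10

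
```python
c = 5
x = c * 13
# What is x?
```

Trace:
`c = 5` → c = 5
`x = c * 13` → x = 65
So x = 65

Answer: 65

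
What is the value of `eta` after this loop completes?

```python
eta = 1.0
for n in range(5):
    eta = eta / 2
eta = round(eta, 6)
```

Halving LR 5 times: 1 / 2^5
`eta` takes the values: 1.0 → 0.5 → 0.25 → 0.125 → 0.0625 → 0.03125

Answer: 0.03125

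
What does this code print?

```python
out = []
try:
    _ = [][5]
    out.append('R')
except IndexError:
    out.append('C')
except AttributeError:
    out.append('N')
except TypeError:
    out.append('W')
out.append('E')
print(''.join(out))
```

Execution trace: 'C' (except IndexError) → 'E' (after the try/except). Output: CE

Answer: CE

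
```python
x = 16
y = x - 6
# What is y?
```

Trace:
`x = 16` → x = 16
`y = x - 6` → y = 10
So y = 10

Answer: 10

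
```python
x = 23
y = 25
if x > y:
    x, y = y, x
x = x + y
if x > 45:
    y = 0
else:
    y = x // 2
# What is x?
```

Trace:
`x = 23` → x = 23
`y = 25` → y = 25
`if x > y: ...` → x > y is False → no variable changes
`x = x + y` → x = 48
`if x > 45: ...` → x > 45 is True → y = 0
So x = 48

Answer: 48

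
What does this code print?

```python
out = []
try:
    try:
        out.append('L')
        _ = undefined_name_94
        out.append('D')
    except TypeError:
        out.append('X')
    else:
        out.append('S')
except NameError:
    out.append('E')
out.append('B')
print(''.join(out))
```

Execution trace: 'L' (try body) → 'E' (outer except NameError) → 'B' (after the try/except). Output: LEB

Answer: LEB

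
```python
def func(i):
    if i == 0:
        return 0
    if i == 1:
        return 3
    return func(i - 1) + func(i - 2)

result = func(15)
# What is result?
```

Build up from base cases: func(0)=0, func(1)=3, func(2)=3, func(3)=6, func(4)=9, func(5)=15, func(6)=24, ..., func(15)=1830

Answer: 1830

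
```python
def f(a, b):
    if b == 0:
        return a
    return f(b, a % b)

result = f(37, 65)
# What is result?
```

f(37, 65) -> f(65, 37) -> f(37, 28) -> f(28, 9) -> f(9, 1) -> f(1, 0) -> 1

Answer: 1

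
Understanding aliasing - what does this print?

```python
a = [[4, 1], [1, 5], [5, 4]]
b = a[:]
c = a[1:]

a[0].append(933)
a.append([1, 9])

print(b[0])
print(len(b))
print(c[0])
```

Key concept: slice with nested mutation.
Step by step:
`a = [[4, 1], [1, 5], [5, 4]]` → a = [[4, 1], [1, 5], [5, 4]]
`b = a[:]` → b = [[4, 1], [1, 5], [5, 4]]
`c = a[1:]` → c = [[1, 5], [5, 4]]
`a[0].append(933)` → a = [[4, 1, 933], [1, 5], [5, 4]]; b = [[4, 1, 933], [1, 5], [5, 4]]
`a.append([1, 9])` → a = [[4, 1, 933], [1, 5], [5, 4], [1, 9]]
`print(b[0])` → prints [4, 1, 933]
`print(len(b))` → prints 3
`print(c[0])` → prints [1, 5]

Answer:
[4, 1, 933]
3
[1, 5]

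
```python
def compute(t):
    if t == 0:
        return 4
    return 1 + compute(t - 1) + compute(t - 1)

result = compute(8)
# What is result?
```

compute(t) = 1 + 2·compute(t-1), compute(0)=4. Closed form: (4+1)·2^8 - 1 = 1279.

Answer: 1279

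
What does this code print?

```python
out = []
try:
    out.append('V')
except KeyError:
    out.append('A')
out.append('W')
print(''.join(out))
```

Execution trace: 'V' (try body, no exception) → 'W' (after the try/except). Output: VW

Answer: VW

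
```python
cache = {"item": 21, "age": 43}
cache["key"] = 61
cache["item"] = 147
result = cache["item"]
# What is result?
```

Trace:
`cache = {"item": 21, "age": 43}` → cache = {'item': 21, 'age': 43}
`cache["key"] = 61` → cache = {'item': 21, 'age': 43, 'key': 61}
`cache["item"] = 147` → cache = {'item': 147, 'age': 43, 'key': 61}
`result = cache["item"]` → result = 147
So result = 147

Answer: 147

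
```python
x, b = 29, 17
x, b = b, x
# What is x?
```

Trace:
`x, b = 29, 17` → x = 29; b = 17
`x, b = b, x` → x = 17; b = 29
So x = 17

Answer: 17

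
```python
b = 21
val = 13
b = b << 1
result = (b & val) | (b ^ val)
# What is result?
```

Trace:
`b = 21` → b = 21
`val = 13` → val = 13
`b = b << 1` → b = 42
`result = (b & val) | (b ^ val)` → result = 47
So result = 47

Answer: 47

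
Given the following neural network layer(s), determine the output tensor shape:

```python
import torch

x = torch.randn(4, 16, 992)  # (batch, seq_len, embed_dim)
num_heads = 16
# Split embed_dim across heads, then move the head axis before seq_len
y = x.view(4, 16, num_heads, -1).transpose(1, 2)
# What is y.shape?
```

Input: (4, 16, 992) -> head_dim = 992 // 16 = 62; after view: (4, 16, 16, 62) -> after transpose(1, 2): (4, 16, 16, 62) -> Output: (4, 16, 16, 62)

Answer: (4, 16, 16, 62)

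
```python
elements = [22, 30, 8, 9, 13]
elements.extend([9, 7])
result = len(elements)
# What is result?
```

Trace:
`elements = [22, 30, 8, 9, 13]` → elements = [22, 30, 8, 9, 13]
`elements.extend([9, 7])` → elements = [22, 30, 8, 9, 13, 9, 7]
`result = len(elements)` → result = 7
So result = 7

Answer: 7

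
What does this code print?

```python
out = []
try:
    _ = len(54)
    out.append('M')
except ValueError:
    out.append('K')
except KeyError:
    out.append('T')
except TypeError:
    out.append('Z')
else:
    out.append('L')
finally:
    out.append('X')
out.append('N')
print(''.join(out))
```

Execution trace: 'Z' (except TypeError) → 'X' (finally) → 'N' (after the try/except). Output: ZXN

Answer: ZXN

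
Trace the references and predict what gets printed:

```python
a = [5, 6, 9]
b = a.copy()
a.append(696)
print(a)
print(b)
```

Key concept: list.copy() creates independent copy.
Step by step:
`a = [5, 6, 9]` → a = [5, 6, 9]
`b = a.copy()` → b = [5, 6, 9]
`a.append(696)` → a = [5, 6, 9, 696]
`print(a)` → prints [5, 6, 9, 696]
`print(b)` → prints [5, 6, 9]

Answer:
[5, 6, 9, 696]
[5, 6, 9]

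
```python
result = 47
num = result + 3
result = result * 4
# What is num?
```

Trace:
`result = 47` → result = 47
`num = result + 3` → num = 50
`result = result * 4` → result = 188
So num = 50

Answer: 50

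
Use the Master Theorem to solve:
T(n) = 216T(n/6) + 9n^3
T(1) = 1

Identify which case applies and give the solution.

a=216, b=6, f(n)=9n^3. log_6(216) = 3. Since c=3 = 3, Case 2 applies: T(n) = Θ(n^log_b(a) · log n) = O(n^3 log n).

Answer: O(n^3 log n) - Case 2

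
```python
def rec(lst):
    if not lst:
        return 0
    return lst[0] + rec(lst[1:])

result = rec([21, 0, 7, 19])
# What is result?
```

21 + 0 + 7 + 19 + 0 = 47

Answer: 47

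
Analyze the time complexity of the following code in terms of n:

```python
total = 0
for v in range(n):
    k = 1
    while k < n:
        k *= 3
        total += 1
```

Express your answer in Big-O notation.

Each loop level contributes: n × log n. Multiplying the contributions gives O(n log n).

Answer: O(n log n)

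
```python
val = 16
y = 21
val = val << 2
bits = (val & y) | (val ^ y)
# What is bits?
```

Trace:
`val = 16` → val = 16
`y = 21` → y = 21
`val = val << 2` → val = 64
`bits = (val & y) | (val ^ y)` → bits = 85
So bits = 85

Answer: 85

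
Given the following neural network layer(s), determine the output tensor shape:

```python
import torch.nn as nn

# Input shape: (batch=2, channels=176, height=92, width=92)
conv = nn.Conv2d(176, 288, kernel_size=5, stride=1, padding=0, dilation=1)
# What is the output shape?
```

Input: (2, 176, 92, 92) -> Output: (2, 288, 88, 88)

Answer: (2, 288, 88, 88)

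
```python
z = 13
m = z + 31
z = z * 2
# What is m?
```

Trace:
`z = 13` → z = 13
`m = z + 31` → m = 44
`z = z * 2` → z = 26
So m = 44

Answer: 44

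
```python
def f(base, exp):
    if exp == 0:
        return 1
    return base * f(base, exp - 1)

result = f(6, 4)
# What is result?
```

f(6, 4) = 6 * 6 * 6 * 6 = 1296

Answer: 1296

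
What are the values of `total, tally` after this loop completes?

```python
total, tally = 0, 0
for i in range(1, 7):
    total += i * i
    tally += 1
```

Sum of squares and count
`total, tally` takes the values: (0, 0) → (1, 0) → (1, 1) → (5, 1) → (5, 2) → (14, 2) → (14, 3) → (30, 3) → (30, 4) → (55, 4) → (55, 5) → (91, 5) → (91, 6)

Answer: 91, 6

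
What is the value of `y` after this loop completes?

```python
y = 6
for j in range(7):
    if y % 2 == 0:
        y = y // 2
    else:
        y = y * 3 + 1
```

Collatz-style transformation from 6
`y` takes the values: 6 → 3 → 10 → 5 → 16 → 8 → 4 → 2

Answer: 2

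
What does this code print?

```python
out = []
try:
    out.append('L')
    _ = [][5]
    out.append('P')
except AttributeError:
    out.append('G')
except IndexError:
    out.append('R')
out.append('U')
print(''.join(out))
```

Execution trace: 'L' (try body) → 'R' (except IndexError) → 'U' (after the try/except). Output: LRU

Answer: LRU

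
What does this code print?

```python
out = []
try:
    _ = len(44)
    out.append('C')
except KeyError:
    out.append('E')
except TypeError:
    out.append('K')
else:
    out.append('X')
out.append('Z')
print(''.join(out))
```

Execution trace: 'K' (except TypeError) → 'Z' (after the try/except). Output: KZ

Answer: KZ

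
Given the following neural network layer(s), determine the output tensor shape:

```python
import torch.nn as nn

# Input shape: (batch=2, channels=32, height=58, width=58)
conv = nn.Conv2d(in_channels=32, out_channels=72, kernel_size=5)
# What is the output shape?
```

Input: (2, 32, 58, 58) -> Output: (2, 72, 54, 54)

Answer: (2, 72, 54, 54)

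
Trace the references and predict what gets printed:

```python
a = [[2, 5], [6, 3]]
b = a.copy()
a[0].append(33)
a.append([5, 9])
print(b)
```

Key concept: shallow copy with nested lists.
Step by step:
`a = [[2, 5], [6, 3]]` → a = [[2, 5], [6, 3]]
`b = a.copy()` → b = [[2, 5], [6, 3]]
`a[0].append(33)` → a = [[2, 5, 33], [6, 3]]; b = [[2, 5, 33], [6, 3]]
`a.append([5, 9])` → a = [[2, 5, 33], [6, 3], [5, 9]]
`print(b)` → prints [[2, 5, 33], [6, 3]]

Answer: [[2, 5, 33], [6, 3]]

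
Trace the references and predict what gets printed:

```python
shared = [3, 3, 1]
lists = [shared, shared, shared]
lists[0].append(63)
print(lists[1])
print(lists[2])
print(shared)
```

Key concept: list of same reference.
Step by step:
`shared = [3, 3, 1]` → shared = [3, 3, 1]
`lists = [shared, shared, shared]` → lists = [[3, 3, 1], [3, 3, 1], [3, 3, 1]]
`lists[0].append(63)` → shared = [3, 3, 1, 63]; lists = [[3, 3, 1, 63], [3, 3, 1, 63], [3, 3, 1, 63]]
`print(lists[1])` → prints [3, 3, 1, 63]
`print(lists[2])` → prints [3, 3, 1, 63]
`print(shared)` → prints [3, 3, 1, 63]

Answer:
[3, 3, 1, 63]
[3, 3, 1, 63]
[3, 3, 1, 63]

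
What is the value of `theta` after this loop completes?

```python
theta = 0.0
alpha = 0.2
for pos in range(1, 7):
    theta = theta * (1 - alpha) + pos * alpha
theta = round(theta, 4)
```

Moving average with lr=0.2
`theta` takes the values: 0.0 → 0.2 → 0.56 → 1.048 → 1.6384 → 2.31072 → 3.048576 → 3.0486

Answer: 3.0486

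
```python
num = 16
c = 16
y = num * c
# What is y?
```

Trace:
`num = 16` → num = 16
`c = 16` → c = 16
`y = num * c` → y = 256
So y = 256

Answer: 256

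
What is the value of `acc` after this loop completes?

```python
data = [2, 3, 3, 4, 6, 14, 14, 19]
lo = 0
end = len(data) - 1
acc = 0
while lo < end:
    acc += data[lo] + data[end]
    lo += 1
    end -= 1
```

Sum of pairs from ends
`acc` takes the values: 0 → 21 → 38 → 55 → 65

Answer: 65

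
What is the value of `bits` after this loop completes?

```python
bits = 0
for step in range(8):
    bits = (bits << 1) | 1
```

Build 8 consecutive 1-bits: 0b11111111
`bits` takes the values: 0 → 1 → 3 → 7 → 15 → 31 → 63 → 127 → 255

Answer: 255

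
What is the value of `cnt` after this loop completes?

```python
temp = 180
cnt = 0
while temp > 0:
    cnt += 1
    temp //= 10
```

Count digits by repeated division by 10
`cnt` takes the values: 0 → 1 → 2 → 3

Answer: 3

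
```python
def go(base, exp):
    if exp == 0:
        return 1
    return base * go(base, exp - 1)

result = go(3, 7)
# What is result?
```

go(3, 7) = 3 * 3 * 3 * 3 * 3 * 3 * 3 = 2187

Answer: 2187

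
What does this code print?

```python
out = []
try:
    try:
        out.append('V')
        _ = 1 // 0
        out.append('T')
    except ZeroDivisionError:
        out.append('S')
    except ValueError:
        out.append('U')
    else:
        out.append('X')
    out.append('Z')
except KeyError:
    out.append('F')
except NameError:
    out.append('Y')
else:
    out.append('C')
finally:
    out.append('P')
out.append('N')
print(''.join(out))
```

Execution trace: 'V' (inner try body) → 'S' (inner except ZeroDivisionError) → 'Z' (try body, no exception) → 'C' (else) → 'P' (finally) → 'N' (after the try/except). Output: VSZCPN

Answer: VSZCPN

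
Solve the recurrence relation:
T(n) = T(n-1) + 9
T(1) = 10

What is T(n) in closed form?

Unrolling: T(n) = T(1) + 9·(n-1) = 10 + 9(n-1) = 9n + 1.

Answer: T(n) = 9n + 1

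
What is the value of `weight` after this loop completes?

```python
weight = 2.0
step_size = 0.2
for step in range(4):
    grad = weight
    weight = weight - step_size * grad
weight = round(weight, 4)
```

Gradient descent: w = 2.0 * (1 - 0.2)^4
`weight` takes the values: 2.0 → 1.6 → 1.28 → 1.024 → 0.8192

Answer: 0.8192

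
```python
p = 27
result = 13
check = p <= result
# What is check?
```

Trace:
`p = 27` → p = 27
`result = 13` → result = 13
`check = p <= result` → check = False
So check = False

Answer: False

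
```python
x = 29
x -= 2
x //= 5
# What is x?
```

Trace:
`x = 29` → x = 29
`x -= 2` → x = 27
`x //= 5` → x = 5
So x = 5

Answer: 5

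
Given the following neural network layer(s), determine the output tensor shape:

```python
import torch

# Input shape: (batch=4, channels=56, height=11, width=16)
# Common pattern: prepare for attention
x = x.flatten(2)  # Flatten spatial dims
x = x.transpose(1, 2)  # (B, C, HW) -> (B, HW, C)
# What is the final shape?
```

Input: (4, 56, 11, 16) -> after flatten(2): (4, 56, 176) -> Output: (4, 176, 56)

Answer: (4, 176, 56)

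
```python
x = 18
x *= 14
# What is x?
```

Trace:
`x = 18` → x = 18
`x *= 14` → x = 252
So x = 252

Answer: 252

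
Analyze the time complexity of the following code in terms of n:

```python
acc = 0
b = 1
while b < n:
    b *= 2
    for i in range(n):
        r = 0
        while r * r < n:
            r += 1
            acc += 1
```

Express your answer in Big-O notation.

Each loop level contributes: log n × n × √n. Multiplying the contributions gives O(n√n log n).

Answer: O(n√n log n)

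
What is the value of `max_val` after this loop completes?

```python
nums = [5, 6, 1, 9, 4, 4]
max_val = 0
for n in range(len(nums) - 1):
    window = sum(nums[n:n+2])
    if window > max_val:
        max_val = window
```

Max sum of 2-element window in [5, 6, 1, 9, 4, 4]
`max_val` takes the values: 0 → 11 → 13

Answer: 13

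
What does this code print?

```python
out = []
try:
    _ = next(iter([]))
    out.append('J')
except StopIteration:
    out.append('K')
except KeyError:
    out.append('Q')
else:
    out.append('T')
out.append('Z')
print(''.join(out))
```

Execution trace: 'K' (except StopIteration) → 'Z' (after the try/except). Output: KZ

Answer: KZ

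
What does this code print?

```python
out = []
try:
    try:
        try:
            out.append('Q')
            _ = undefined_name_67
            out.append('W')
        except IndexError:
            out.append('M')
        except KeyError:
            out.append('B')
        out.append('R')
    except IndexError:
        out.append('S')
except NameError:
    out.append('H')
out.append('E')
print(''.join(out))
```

Execution trace: 'Q' (inner try body) → 'H' (outer except NameError) → 'E' (after the try/except). Output: QHE

Answer: QHE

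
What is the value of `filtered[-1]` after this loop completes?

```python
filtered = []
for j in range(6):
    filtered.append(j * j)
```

Last element of squares 0 to 5
`filtered` takes the values: [] → [0] → [0, 1] → [0, 1, 4] → [0, 1, 4, 9] → [0, 1, 4, 9, 16] → [0, 1, 4, 9, 16, 25]
So `filtered[-1]` = 25

Answer: 25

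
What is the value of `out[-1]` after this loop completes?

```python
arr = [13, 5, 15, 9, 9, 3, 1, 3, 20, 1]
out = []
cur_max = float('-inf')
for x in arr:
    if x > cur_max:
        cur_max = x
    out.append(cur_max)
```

Running max ends at 20
`out` takes the values: [] → [13] → [13, 13] → [13, 13, 15] → [13, 13, 15, 15] → [13, 13, 15, 15, 15] → [13, 13, 15, 15, 15, 15] → [13, 13, 15, 15, 15, 15, 15] → [13, 13, 15, 15, 15, 15, 15, 15] → [13, 13, 15, 15, 15, 15, 15, 15, 20] → [13, 13, 15, 15, 15, 15, 15, 15, 20, 20]
So `out[-1]` = 20

Answer: 20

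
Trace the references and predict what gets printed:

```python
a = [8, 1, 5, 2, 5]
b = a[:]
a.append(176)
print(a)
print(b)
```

Key concept: slice [:] creates copy.
Step by step:
`a = [8, 1, 5, 2, 5]` → a = [8, 1, 5, 2, 5]
`b = a[:]` → b = [8, 1, 5, 2, 5]
`a.append(176)` → a = [8, 1, 5, 2, 5, 176]
`print(a)` → prints [8, 1, 5, 2, 5, 176]
`print(b)` → prints [8, 1, 5, 2, 5]

Answer:
[8, 1, 5, 2, 5, 176]
[8, 1, 5, 2, 5]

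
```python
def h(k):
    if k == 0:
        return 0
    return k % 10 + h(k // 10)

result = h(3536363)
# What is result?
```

Sum of digits of 3536363: 3 + 6 + 3 + 6 + 3 + 5 + 3 = 29

Answer: 29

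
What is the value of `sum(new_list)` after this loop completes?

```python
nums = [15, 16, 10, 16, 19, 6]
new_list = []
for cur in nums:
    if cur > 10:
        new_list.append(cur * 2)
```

Sum of doubled values > 10
`new_list` takes the values: [] → [30] → [30, 32] → [30, 32, 32] → [30, 32, 32, 38]
So `sum(new_list)` = 132

Answer: 132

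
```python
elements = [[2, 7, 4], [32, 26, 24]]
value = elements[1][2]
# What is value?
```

Trace:
`elements = [[2, 7, 4], [32, 26, 24]]` → elements = [[2, 7, 4], [32, 26, 24]]
`value = elements[1][2]` → value = 24
So value = 24

Answer: 24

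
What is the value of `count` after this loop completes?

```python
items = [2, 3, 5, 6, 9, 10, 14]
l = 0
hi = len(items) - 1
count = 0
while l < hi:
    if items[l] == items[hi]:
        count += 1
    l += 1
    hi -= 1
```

Count matching pairs from ends
`count` takes the values: 0

Answer: 0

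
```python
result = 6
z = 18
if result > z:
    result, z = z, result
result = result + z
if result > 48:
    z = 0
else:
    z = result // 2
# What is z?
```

Trace:
`result = 6` → result = 6
`z = 18` → z = 18
`if result > z: ...` → result > z is False → no variable changes
`result = result + z` → result = 24
`if result > 48: ...` → result > 48 is False, take else branch → z = 12
So z = 12

Answer: 12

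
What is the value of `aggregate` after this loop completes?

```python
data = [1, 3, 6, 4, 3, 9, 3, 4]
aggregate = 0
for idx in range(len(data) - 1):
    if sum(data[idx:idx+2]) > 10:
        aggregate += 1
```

Count windows with sum > 10
`aggregate` takes the values: 0 → 1 → 2

Answer: 2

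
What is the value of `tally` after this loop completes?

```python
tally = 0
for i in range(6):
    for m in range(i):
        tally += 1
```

Triangle number: 0+1+2+...+5
`tally` takes the values: 0 → 1 → 2 → 3 → 4 → 5 → 6 → 7 → 8 → 9 → 10 → 11 → 12 → 13 → 14 → 15

Answer: 15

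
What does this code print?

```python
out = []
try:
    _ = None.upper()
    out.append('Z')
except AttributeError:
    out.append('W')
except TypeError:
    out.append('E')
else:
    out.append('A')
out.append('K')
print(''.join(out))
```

Execution trace: 'W' (except AttributeError) → 'K' (after the try/except). Output: WK

Answer: WK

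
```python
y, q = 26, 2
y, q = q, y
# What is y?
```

Trace:
`y, q = 26, 2` → y = 26; q = 2
`y, q = q, y` → y = 2; q = 26
So y = 2

Answer: 2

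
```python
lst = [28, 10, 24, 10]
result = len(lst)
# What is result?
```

Trace:
`lst = [28, 10, 24, 10]` → lst = [28, 10, 24, 10]
`result = len(lst)` → result = 4
So result = 4

Answer: 4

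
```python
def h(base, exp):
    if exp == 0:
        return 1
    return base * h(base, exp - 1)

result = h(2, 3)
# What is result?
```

h(2, 3) = 2 * 2 * 2 = 8

Answer: 8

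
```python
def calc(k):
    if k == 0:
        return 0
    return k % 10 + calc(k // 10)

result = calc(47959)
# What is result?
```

Sum of digits of 47959: 9 + 5 + 9 + 7 + 4 = 34

Answer: 34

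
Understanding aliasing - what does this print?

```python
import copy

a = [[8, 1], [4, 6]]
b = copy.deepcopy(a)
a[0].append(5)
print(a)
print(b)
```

Key concept: deep copy is fully independent.
Step by step:
`a = [[8, 1], [4, 6]]` → a = [[8, 1], [4, 6]]
`b = copy.deepcopy(a)` → b = [[8, 1], [4, 6]]
`a[0].append(5)` → a = [[8, 1, 5], [4, 6]]
`print(a)` → prints [[8, 1, 5], [4, 6]]
`print(b)` → prints [[8, 1], [4, 6]]

Answer:
[[8, 1, 5], [4, 6]]
[[8, 1], [4, 6]]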